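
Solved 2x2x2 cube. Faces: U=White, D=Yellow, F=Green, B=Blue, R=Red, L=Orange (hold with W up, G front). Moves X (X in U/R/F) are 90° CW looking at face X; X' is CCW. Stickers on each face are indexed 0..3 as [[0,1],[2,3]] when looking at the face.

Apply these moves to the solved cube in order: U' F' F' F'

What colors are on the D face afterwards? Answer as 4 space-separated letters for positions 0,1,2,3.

Answer: R G Y Y

Derivation:
After move 1 (U'): U=WWWW F=OOGG R=GGRR B=RRBB L=BBOO
After move 2 (F'): F=OGOG U=WWGR R=YGYR D=BOYY L=BWOW
After move 3 (F'): F=GGOO U=WWYY R=OGBR D=WWYY L=BROG
After move 4 (F'): F=GOGO U=WWOB R=WGWR D=RGYY L=BYOY
Query: D face = RGYY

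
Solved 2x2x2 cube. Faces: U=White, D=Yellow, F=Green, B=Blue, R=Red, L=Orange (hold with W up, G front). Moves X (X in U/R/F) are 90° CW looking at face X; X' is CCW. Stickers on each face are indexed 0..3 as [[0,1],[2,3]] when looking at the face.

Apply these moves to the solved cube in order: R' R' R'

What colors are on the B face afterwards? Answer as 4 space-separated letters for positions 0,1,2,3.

After move 1 (R'): R=RRRR U=WBWB F=GWGW D=YGYG B=YBYB
After move 2 (R'): R=RRRR U=WYWY F=GBGB D=YWYW B=GBGB
After move 3 (R'): R=RRRR U=WGWG F=GYGY D=YBYB B=WBWB
Query: B face = WBWB

Answer: W B W B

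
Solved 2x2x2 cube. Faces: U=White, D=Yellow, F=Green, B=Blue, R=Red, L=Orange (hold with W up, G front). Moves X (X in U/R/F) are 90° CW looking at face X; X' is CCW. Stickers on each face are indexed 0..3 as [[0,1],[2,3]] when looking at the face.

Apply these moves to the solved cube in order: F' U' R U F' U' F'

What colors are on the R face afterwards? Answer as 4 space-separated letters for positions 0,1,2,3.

After move 1 (F'): F=GGGG U=WWRR R=YRYR D=OOYY L=OWOW
After move 2 (U'): U=WRWR F=OWGG R=GGYR B=YRBB L=BBOW
After move 3 (R): R=YGRG U=WWWG F=OOGY D=OBYY B=RRRB
After move 4 (U): U=WWGW F=YGGY R=RRRG B=BBRB L=OOOW
After move 5 (F'): F=GYYG U=WWRR R=BROG D=OWYY L=OWOG
After move 6 (U'): U=WRWR F=OWYG R=GYOG B=BRRB L=BBOG
After move 7 (F'): F=WGOY U=WRGO R=WYOG D=BGYY L=BROW
Query: R face = WYOG

Answer: W Y O G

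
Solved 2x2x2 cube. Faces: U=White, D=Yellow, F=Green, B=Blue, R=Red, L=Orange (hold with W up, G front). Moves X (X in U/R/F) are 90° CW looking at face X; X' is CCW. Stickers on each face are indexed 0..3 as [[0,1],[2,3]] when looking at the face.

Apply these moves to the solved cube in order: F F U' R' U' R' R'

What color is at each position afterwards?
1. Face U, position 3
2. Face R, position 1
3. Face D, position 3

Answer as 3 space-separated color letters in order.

After move 1 (F): F=GGGG U=WWOO R=WRWR D=RRYY L=OYOY
After move 2 (F): F=GGGG U=WWYY R=OROR D=WWYY L=OROR
After move 3 (U'): U=WYWY F=ORGG R=GGOR B=ORBB L=BBOR
After move 4 (R'): R=GRGO U=WBWO F=OYGY D=WRYG B=YRWB
After move 5 (U'): U=BOWW F=BBGY R=OYGO B=GRWB L=YROR
After move 6 (R'): R=YOOG U=BWWG F=BOGW D=WBYY B=GRRB
After move 7 (R'): R=OGYO U=BRWG F=BWGG D=WOYW B=YRBB
Query 1: U[3] = G
Query 2: R[1] = G
Query 3: D[3] = W

Answer: G G W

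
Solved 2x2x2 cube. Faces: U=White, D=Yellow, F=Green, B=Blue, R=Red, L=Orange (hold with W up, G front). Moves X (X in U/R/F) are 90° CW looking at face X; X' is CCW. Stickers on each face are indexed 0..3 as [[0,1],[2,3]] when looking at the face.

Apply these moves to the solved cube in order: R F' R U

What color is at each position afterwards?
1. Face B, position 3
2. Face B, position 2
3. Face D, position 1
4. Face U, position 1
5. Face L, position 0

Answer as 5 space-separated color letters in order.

Answer: B G W W Y

Derivation:
After move 1 (R): R=RRRR U=WGWG F=GYGY D=YBYB B=WBWB
After move 2 (F'): F=YYGG U=WGRR R=BRYR D=OOYB L=OGOW
After move 3 (R): R=YBRR U=WYRG F=YOGB D=OWYW B=RBGB
After move 4 (U): U=RWGY F=YBGB R=RBRR B=OGGB L=YOOW
Query 1: B[3] = B
Query 2: B[2] = G
Query 3: D[1] = W
Query 4: U[1] = W
Query 5: L[0] = Y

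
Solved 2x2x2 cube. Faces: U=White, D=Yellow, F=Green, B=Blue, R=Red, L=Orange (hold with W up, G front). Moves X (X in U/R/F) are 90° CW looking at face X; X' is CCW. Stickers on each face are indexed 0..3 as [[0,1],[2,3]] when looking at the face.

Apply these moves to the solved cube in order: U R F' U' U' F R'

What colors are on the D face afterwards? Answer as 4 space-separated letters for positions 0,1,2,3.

After move 1 (U): U=WWWW F=RRGG R=BBRR B=OOBB L=GGOO
After move 2 (R): R=RBRB U=WRWG F=RYGY D=YBYO B=WOWB
After move 3 (F'): F=YYRG U=WRRR R=BBYB D=GOYO L=GGOW
After move 4 (U'): U=RRWR F=GGRG R=YYYB B=BBWB L=WOOW
After move 5 (U'): U=RRRW F=WORG R=GGYB B=YYWB L=BBOW
After move 6 (F): F=RWGO U=RRWB R=RGWB D=YGYO L=BGOO
After move 7 (R'): R=GBRW U=RWWY F=RRGB D=YWYO B=OYGB
Query: D face = YWYO

Answer: Y W Y O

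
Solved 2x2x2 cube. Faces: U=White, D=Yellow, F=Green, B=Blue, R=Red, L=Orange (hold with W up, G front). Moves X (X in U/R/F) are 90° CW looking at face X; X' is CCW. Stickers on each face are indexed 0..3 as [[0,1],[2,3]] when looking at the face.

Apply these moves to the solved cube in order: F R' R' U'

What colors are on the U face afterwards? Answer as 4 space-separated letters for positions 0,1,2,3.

After move 1 (F): F=GGGG U=WWOO R=WRWR D=RRYY L=OYOY
After move 2 (R'): R=RRWW U=WBOB F=GWGO D=RGYG B=YBRB
After move 3 (R'): R=RWRW U=WROY F=GBGB D=RWYO B=GBGB
After move 4 (U'): U=RYWO F=OYGB R=GBRW B=RWGB L=GBOY
Query: U face = RYWO

Answer: R Y W O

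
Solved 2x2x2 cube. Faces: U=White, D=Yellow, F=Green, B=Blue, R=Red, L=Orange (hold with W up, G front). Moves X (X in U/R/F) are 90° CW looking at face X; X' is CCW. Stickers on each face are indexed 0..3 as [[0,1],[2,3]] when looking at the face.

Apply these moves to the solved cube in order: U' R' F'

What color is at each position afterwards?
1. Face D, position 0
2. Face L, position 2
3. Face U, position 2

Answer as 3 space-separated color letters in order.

Answer: B O G

Derivation:
After move 1 (U'): U=WWWW F=OOGG R=GGRR B=RRBB L=BBOO
After move 2 (R'): R=GRGR U=WBWR F=OWGW D=YOYG B=YRYB
After move 3 (F'): F=WWOG U=WBGG R=ORYR D=BOYG L=BROW
Query 1: D[0] = B
Query 2: L[2] = O
Query 3: U[2] = G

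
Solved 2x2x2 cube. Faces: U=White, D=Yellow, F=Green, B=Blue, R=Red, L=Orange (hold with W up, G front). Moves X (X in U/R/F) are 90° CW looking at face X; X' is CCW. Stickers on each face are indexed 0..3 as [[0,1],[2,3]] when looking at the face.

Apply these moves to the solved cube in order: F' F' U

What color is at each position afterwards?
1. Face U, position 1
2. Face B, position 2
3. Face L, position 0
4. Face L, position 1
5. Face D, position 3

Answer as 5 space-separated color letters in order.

Answer: W B G G Y

Derivation:
After move 1 (F'): F=GGGG U=WWRR R=YRYR D=OOYY L=OWOW
After move 2 (F'): F=GGGG U=WWYY R=OROR D=WWYY L=OROR
After move 3 (U): U=YWYW F=ORGG R=BBOR B=ORBB L=GGOR
Query 1: U[1] = W
Query 2: B[2] = B
Query 3: L[0] = G
Query 4: L[1] = G
Query 5: D[3] = Y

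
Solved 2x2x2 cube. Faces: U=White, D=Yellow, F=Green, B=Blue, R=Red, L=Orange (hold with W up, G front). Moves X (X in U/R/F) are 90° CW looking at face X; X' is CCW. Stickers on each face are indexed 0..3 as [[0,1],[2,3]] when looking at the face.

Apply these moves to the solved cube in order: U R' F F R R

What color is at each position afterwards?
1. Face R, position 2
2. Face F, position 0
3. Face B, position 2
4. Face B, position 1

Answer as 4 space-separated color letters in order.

After move 1 (U): U=WWWW F=RRGG R=BBRR B=OOBB L=GGOO
After move 2 (R'): R=BRBR U=WBWO F=RWGW D=YRYG B=YOYB
After move 3 (F): F=GRWW U=WBOG R=WROR D=BBYG L=GYOR
After move 4 (F): F=WGWR U=WBRY R=ORGR D=OWYG L=GBOB
After move 5 (R): R=GORR U=WGRR F=WWWG D=OYYY B=YOBB
After move 6 (R): R=RGRO U=WWRG F=WYWY D=OBYY B=ROGB
Query 1: R[2] = R
Query 2: F[0] = W
Query 3: B[2] = G
Query 4: B[1] = O

Answer: R W G O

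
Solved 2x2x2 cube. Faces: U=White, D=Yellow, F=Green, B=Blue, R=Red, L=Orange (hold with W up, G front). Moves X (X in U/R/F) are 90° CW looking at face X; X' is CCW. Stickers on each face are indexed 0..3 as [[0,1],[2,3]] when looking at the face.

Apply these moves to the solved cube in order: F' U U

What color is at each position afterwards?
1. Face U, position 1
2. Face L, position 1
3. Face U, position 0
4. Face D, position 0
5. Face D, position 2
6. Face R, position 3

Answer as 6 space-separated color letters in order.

Answer: R R R O Y R

Derivation:
After move 1 (F'): F=GGGG U=WWRR R=YRYR D=OOYY L=OWOW
After move 2 (U): U=RWRW F=YRGG R=BBYR B=OWBB L=GGOW
After move 3 (U): U=RRWW F=BBGG R=OWYR B=GGBB L=YROW
Query 1: U[1] = R
Query 2: L[1] = R
Query 3: U[0] = R
Query 4: D[0] = O
Query 5: D[2] = Y
Query 6: R[3] = R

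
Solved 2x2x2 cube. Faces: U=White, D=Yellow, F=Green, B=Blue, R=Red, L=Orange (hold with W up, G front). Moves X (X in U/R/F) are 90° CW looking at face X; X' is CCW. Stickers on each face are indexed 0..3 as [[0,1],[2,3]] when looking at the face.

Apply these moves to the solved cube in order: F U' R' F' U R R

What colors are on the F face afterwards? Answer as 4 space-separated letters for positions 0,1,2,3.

Answer: Y R O B

Derivation:
After move 1 (F): F=GGGG U=WWOO R=WRWR D=RRYY L=OYOY
After move 2 (U'): U=WOWO F=OYGG R=GGWR B=WRBB L=BBOY
After move 3 (R'): R=GRGW U=WBWW F=OOGO D=RYYG B=YRRB
After move 4 (F'): F=OOOG U=WBGG R=YRRW D=BYYG L=BWOW
After move 5 (U): U=GWGB F=YROG R=YRRW B=BWRB L=OOOW
After move 6 (R): R=RYWR U=GRGG F=YYOG D=BRYB B=BWWB
After move 7 (R): R=WRRY U=GYGG F=YROB D=BWYB B=GWRB
Query: F face = YROB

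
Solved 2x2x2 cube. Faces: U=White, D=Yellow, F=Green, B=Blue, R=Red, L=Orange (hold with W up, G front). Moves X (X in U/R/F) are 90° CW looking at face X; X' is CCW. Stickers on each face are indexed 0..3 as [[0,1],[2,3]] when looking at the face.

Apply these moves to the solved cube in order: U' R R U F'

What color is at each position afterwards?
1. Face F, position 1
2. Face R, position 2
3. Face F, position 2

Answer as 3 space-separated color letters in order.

Answer: R Y R

Derivation:
After move 1 (U'): U=WWWW F=OOGG R=GGRR B=RRBB L=BBOO
After move 2 (R): R=RGRG U=WOWG F=OYGY D=YBYR B=WRWB
After move 3 (R): R=RRGG U=WYWY F=OBGR D=YWYW B=GROB
After move 4 (U): U=WWYY F=RRGR R=GRGG B=BBOB L=OBOO
After move 5 (F'): F=RRRG U=WWGG R=WRYG D=BOYW L=OYOY
Query 1: F[1] = R
Query 2: R[2] = Y
Query 3: F[2] = R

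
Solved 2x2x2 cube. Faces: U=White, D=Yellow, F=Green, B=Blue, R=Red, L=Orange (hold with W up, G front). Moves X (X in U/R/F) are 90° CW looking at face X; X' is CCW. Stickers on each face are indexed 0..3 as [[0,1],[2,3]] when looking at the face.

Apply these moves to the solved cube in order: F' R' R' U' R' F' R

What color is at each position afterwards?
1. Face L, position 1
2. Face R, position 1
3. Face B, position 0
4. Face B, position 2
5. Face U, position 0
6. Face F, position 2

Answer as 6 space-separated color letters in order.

After move 1 (F'): F=GGGG U=WWRR R=YRYR D=OOYY L=OWOW
After move 2 (R'): R=RRYY U=WBRB F=GWGR D=OGYG B=YBOB
After move 3 (R'): R=RYRY U=WORY F=GBGB D=OWYR B=GBGB
After move 4 (U'): U=OYWR F=OWGB R=GBRY B=RYGB L=GBOW
After move 5 (R'): R=BYGR U=OGWR F=OYGR D=OWYB B=RYWB
After move 6 (F'): F=YROG U=OGBG R=WYOR D=BWYB L=GROW
After move 7 (R): R=OWRY U=ORBG F=YWOB D=BWYR B=GYGB
Query 1: L[1] = R
Query 2: R[1] = W
Query 3: B[0] = G
Query 4: B[2] = G
Query 5: U[0] = O
Query 6: F[2] = O

Answer: R W G G O O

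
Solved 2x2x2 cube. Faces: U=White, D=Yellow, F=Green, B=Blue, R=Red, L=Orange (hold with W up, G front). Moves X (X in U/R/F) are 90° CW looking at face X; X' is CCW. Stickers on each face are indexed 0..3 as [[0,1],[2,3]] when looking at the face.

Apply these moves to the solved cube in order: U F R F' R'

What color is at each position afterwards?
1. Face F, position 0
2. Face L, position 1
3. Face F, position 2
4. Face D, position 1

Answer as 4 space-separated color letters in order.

Answer: B R G Y

Derivation:
After move 1 (U): U=WWWW F=RRGG R=BBRR B=OOBB L=GGOO
After move 2 (F): F=GRGR U=WWOG R=WBWR D=RBYY L=GYOY
After move 3 (R): R=WWRB U=WROR F=GBGY D=RBYO B=GOWB
After move 4 (F'): F=BYGG U=WRWR R=BWRB D=YYYO L=GROO
After move 5 (R'): R=WBBR U=WWWG F=BRGR D=YYYG B=OOYB
Query 1: F[0] = B
Query 2: L[1] = R
Query 3: F[2] = G
Query 4: D[1] = Y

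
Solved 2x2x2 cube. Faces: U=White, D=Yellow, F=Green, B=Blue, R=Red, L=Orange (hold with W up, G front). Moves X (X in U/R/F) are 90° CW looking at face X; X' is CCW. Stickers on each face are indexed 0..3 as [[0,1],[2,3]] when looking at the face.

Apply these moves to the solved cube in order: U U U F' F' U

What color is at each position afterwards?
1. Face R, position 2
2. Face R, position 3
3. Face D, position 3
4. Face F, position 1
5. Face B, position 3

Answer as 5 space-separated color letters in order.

After move 1 (U): U=WWWW F=RRGG R=BBRR B=OOBB L=GGOO
After move 2 (U): U=WWWW F=BBGG R=OORR B=GGBB L=RROO
After move 3 (U): U=WWWW F=OOGG R=GGRR B=RRBB L=BBOO
After move 4 (F'): F=OGOG U=WWGR R=YGYR D=BOYY L=BWOW
After move 5 (F'): F=GGOO U=WWYY R=OGBR D=WWYY L=BROG
After move 6 (U): U=YWYW F=OGOO R=RRBR B=BRBB L=GGOG
Query 1: R[2] = B
Query 2: R[3] = R
Query 3: D[3] = Y
Query 4: F[1] = G
Query 5: B[3] = B

Answer: B R Y G B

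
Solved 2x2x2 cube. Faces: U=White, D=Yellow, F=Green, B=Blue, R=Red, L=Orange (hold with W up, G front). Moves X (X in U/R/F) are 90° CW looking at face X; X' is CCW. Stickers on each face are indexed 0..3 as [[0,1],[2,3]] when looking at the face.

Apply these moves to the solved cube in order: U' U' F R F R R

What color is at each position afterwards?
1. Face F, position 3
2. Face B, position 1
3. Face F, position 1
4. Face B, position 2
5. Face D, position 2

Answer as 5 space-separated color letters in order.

Answer: R G W G Y

Derivation:
After move 1 (U'): U=WWWW F=OOGG R=GGRR B=RRBB L=BBOO
After move 2 (U'): U=WWWW F=BBGG R=OORR B=GGBB L=RROO
After move 3 (F): F=GBGB U=WWOR R=WOWR D=ROYY L=RYOY
After move 4 (R): R=WWRO U=WBOB F=GOGY D=RBYG B=RGWB
After move 5 (F): F=GGYO U=WBYY R=OWBO D=RWYG L=RROB
After move 6 (R): R=BOOW U=WGYO F=GWYG D=RWYR B=YGBB
After move 7 (R): R=OBWO U=WWYG F=GWYR D=RBYY B=OGGB
Query 1: F[3] = R
Query 2: B[1] = G
Query 3: F[1] = W
Query 4: B[2] = G
Query 5: D[2] = Y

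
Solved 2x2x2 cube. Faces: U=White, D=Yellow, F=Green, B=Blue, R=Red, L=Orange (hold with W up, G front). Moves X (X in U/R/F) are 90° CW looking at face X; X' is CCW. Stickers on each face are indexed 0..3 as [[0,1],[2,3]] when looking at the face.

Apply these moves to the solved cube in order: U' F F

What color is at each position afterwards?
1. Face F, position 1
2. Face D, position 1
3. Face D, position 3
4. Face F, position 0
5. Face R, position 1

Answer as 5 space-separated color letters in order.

Answer: G W Y G G

Derivation:
After move 1 (U'): U=WWWW F=OOGG R=GGRR B=RRBB L=BBOO
After move 2 (F): F=GOGO U=WWOB R=WGWR D=RGYY L=BYOY
After move 3 (F): F=GGOO U=WWYY R=OGBR D=WWYY L=BROG
Query 1: F[1] = G
Query 2: D[1] = W
Query 3: D[3] = Y
Query 4: F[0] = G
Query 5: R[1] = G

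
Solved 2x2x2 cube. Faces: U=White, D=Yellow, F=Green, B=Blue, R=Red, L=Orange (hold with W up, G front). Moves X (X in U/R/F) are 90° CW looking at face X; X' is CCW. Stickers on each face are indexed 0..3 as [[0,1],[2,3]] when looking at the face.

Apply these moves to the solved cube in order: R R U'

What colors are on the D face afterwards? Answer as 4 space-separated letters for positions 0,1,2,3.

After move 1 (R): R=RRRR U=WGWG F=GYGY D=YBYB B=WBWB
After move 2 (R): R=RRRR U=WYWY F=GBGB D=YWYW B=GBGB
After move 3 (U'): U=YYWW F=OOGB R=GBRR B=RRGB L=GBOO
Query: D face = YWYW

Answer: Y W Y W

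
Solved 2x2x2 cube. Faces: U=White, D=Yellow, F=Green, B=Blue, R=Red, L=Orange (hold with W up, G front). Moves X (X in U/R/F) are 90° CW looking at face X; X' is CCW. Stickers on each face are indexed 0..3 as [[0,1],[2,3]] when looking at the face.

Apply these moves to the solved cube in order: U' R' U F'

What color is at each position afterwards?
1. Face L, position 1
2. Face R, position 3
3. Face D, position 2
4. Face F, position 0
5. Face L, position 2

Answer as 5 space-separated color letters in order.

Answer: B R Y R O

Derivation:
After move 1 (U'): U=WWWW F=OOGG R=GGRR B=RRBB L=BBOO
After move 2 (R'): R=GRGR U=WBWR F=OWGW D=YOYG B=YRYB
After move 3 (U): U=WWRB F=GRGW R=YRGR B=BBYB L=OWOO
After move 4 (F'): F=RWGG U=WWYG R=ORYR D=WOYG L=OBOR
Query 1: L[1] = B
Query 2: R[3] = R
Query 3: D[2] = Y
Query 4: F[0] = R
Query 5: L[2] = O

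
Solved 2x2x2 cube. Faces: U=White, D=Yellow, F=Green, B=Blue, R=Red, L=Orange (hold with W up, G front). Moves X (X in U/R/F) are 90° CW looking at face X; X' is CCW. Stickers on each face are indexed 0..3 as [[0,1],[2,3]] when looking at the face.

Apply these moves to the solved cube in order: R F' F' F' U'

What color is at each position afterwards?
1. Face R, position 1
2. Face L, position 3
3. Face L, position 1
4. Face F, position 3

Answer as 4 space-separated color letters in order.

Answer: G B B Y

Derivation:
After move 1 (R): R=RRRR U=WGWG F=GYGY D=YBYB B=WBWB
After move 2 (F'): F=YYGG U=WGRR R=BRYR D=OOYB L=OGOW
After move 3 (F'): F=YGYG U=WGBY R=OROR D=GWYB L=OROR
After move 4 (F'): F=GGYY U=WGOO R=WRGR D=RRYB L=OYOB
After move 5 (U'): U=GOWO F=OYYY R=GGGR B=WRWB L=WBOB
Query 1: R[1] = G
Query 2: L[3] = B
Query 3: L[1] = B
Query 4: F[3] = Y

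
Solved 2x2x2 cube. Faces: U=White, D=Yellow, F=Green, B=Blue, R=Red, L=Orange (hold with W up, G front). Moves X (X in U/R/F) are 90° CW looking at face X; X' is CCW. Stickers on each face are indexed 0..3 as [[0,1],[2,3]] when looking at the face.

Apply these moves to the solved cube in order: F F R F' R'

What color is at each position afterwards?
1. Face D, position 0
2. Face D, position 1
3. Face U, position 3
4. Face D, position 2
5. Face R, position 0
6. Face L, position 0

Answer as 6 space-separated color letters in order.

After move 1 (F): F=GGGG U=WWOO R=WRWR D=RRYY L=OYOY
After move 2 (F): F=GGGG U=WWYY R=OROR D=WWYY L=OROR
After move 3 (R): R=OORR U=WGYG F=GWGY D=WBYB B=YBWB
After move 4 (F'): F=WYGG U=WGOR R=BOWR D=RRYB L=OGOY
After move 5 (R'): R=ORBW U=WWOY F=WGGR D=RYYG B=BBRB
Query 1: D[0] = R
Query 2: D[1] = Y
Query 3: U[3] = Y
Query 4: D[2] = Y
Query 5: R[0] = O
Query 6: L[0] = O

Answer: R Y Y Y O O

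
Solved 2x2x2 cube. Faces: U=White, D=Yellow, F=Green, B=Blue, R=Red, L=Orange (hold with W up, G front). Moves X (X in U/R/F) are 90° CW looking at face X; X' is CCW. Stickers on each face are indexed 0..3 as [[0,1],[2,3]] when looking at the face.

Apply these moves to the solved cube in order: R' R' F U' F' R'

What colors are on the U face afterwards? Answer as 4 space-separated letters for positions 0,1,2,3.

After move 1 (R'): R=RRRR U=WBWB F=GWGW D=YGYG B=YBYB
After move 2 (R'): R=RRRR U=WYWY F=GBGB D=YWYW B=GBGB
After move 3 (F): F=GGBB U=WYOO R=WRYR D=RRYW L=OYOW
After move 4 (U'): U=YOWO F=OYBB R=GGYR B=WRGB L=GBOW
After move 5 (F'): F=YBOB U=YOGY R=RGRR D=BWYW L=GOOW
After move 6 (R'): R=GRRR U=YGGW F=YOOY D=BBYB B=WRWB
Query: U face = YGGW

Answer: Y G G W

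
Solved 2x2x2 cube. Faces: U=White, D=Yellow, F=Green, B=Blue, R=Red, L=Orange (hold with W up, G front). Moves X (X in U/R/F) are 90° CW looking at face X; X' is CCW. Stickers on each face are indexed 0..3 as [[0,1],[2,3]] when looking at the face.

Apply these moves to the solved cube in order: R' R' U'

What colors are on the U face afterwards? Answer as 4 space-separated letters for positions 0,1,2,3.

After move 1 (R'): R=RRRR U=WBWB F=GWGW D=YGYG B=YBYB
After move 2 (R'): R=RRRR U=WYWY F=GBGB D=YWYW B=GBGB
After move 3 (U'): U=YYWW F=OOGB R=GBRR B=RRGB L=GBOO
Query: U face = YYWW

Answer: Y Y W W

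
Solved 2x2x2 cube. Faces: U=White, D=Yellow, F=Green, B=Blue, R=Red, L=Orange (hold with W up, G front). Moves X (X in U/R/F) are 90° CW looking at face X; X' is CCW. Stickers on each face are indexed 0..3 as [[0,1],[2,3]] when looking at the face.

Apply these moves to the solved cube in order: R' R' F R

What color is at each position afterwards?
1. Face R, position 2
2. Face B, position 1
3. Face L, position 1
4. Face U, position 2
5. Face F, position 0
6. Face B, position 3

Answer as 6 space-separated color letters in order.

After move 1 (R'): R=RRRR U=WBWB F=GWGW D=YGYG B=YBYB
After move 2 (R'): R=RRRR U=WYWY F=GBGB D=YWYW B=GBGB
After move 3 (F): F=GGBB U=WYOO R=WRYR D=RRYW L=OYOW
After move 4 (R): R=YWRR U=WGOB F=GRBW D=RGYG B=OBYB
Query 1: R[2] = R
Query 2: B[1] = B
Query 3: L[1] = Y
Query 4: U[2] = O
Query 5: F[0] = G
Query 6: B[3] = B

Answer: R B Y O G B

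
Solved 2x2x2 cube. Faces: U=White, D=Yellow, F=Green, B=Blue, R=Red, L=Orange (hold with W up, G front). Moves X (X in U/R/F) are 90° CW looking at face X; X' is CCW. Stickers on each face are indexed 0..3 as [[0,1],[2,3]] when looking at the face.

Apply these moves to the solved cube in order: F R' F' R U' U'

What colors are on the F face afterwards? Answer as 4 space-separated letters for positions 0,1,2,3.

Answer: W B G G

Derivation:
After move 1 (F): F=GGGG U=WWOO R=WRWR D=RRYY L=OYOY
After move 2 (R'): R=RRWW U=WBOB F=GWGO D=RGYG B=YBRB
After move 3 (F'): F=WOGG U=WBRW R=GRRW D=YYYG L=OBOO
After move 4 (R): R=RGWR U=WORG F=WYGG D=YRYY B=WBBB
After move 5 (U'): U=OGWR F=OBGG R=WYWR B=RGBB L=WBOO
After move 6 (U'): U=GROW F=WBGG R=OBWR B=WYBB L=RGOO
Query: F face = WBGG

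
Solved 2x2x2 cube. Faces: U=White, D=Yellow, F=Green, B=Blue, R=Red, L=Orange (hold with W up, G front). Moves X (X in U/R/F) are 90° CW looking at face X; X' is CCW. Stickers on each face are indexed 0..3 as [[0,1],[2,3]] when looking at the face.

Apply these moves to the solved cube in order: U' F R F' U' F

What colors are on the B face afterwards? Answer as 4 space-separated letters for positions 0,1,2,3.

After move 1 (U'): U=WWWW F=OOGG R=GGRR B=RRBB L=BBOO
After move 2 (F): F=GOGO U=WWOB R=WGWR D=RGYY L=BYOY
After move 3 (R): R=WWRG U=WOOO F=GGGY D=RBYR B=BRWB
After move 4 (F'): F=GYGG U=WOWR R=BWRG D=YYYR L=BOOO
After move 5 (U'): U=ORWW F=BOGG R=GYRG B=BWWB L=BROO
After move 6 (F): F=GBGO U=OROR R=WYWG D=RGYR L=BYOY
Query: B face = BWWB

Answer: B W W B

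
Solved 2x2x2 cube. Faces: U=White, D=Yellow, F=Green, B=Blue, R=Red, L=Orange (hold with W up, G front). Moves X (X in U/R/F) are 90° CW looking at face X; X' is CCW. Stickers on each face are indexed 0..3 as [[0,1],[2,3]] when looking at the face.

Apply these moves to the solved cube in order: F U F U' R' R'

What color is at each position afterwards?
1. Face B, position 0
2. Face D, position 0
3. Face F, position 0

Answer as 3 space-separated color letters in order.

After move 1 (F): F=GGGG U=WWOO R=WRWR D=RRYY L=OYOY
After move 2 (U): U=OWOW F=WRGG R=BBWR B=OYBB L=GGOY
After move 3 (F): F=GWGR U=OWYG R=OBWR D=WBYY L=GROR
After move 4 (U'): U=WGOY F=GRGR R=GWWR B=OBBB L=OYOR
After move 5 (R'): R=WRGW U=WBOO F=GGGY D=WRYR B=YBBB
After move 6 (R'): R=RWWG U=WBOY F=GBGO D=WGYY B=RBRB
Query 1: B[0] = R
Query 2: D[0] = W
Query 3: F[0] = G

Answer: R W G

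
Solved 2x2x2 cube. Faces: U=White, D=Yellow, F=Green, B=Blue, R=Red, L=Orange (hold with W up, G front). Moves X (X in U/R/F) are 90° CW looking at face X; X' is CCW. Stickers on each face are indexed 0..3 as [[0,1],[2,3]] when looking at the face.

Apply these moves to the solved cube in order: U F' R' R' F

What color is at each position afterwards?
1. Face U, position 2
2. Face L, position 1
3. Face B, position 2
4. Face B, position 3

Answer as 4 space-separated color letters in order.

Answer: W G G B

Derivation:
After move 1 (U): U=WWWW F=RRGG R=BBRR B=OOBB L=GGOO
After move 2 (F'): F=RGRG U=WWBR R=YBYR D=GOYY L=GWOW
After move 3 (R'): R=BRYY U=WBBO F=RWRR D=GGYG B=YOOB
After move 4 (R'): R=RYBY U=WOBY F=RBRO D=GWYR B=GOGB
After move 5 (F): F=RROB U=WOWW R=BYYY D=BRYR L=GGOW
Query 1: U[2] = W
Query 2: L[1] = G
Query 3: B[2] = G
Query 4: B[3] = B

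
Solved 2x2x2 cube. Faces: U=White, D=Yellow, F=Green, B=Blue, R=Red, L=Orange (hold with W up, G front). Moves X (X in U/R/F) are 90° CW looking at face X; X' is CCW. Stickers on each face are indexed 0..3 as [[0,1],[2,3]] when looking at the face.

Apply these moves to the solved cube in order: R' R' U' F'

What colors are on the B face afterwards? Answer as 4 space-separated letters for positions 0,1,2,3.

After move 1 (R'): R=RRRR U=WBWB F=GWGW D=YGYG B=YBYB
After move 2 (R'): R=RRRR U=WYWY F=GBGB D=YWYW B=GBGB
After move 3 (U'): U=YYWW F=OOGB R=GBRR B=RRGB L=GBOO
After move 4 (F'): F=OBOG U=YYGR R=WBYR D=BOYW L=GWOW
Query: B face = RRGB

Answer: R R G B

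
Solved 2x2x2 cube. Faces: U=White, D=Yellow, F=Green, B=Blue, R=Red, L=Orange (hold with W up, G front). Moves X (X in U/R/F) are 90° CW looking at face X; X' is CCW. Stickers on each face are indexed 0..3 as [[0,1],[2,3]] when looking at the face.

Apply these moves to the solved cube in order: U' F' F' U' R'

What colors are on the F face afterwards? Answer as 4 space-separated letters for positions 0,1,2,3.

Answer: B Y O Y

Derivation:
After move 1 (U'): U=WWWW F=OOGG R=GGRR B=RRBB L=BBOO
After move 2 (F'): F=OGOG U=WWGR R=YGYR D=BOYY L=BWOW
After move 3 (F'): F=GGOO U=WWYY R=OGBR D=WWYY L=BROG
After move 4 (U'): U=WYWY F=BROO R=GGBR B=OGBB L=RROG
After move 5 (R'): R=GRGB U=WBWO F=BYOY D=WRYO B=YGWB
Query: F face = BYOY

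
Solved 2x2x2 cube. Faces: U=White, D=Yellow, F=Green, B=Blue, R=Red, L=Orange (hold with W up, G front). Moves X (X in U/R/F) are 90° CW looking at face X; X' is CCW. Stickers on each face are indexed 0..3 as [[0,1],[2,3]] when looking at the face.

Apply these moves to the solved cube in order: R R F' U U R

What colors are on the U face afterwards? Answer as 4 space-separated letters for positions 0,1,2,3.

After move 1 (R): R=RRRR U=WGWG F=GYGY D=YBYB B=WBWB
After move 2 (R): R=RRRR U=WYWY F=GBGB D=YWYW B=GBGB
After move 3 (F'): F=BBGG U=WYRR R=WRYR D=OOYW L=OYOW
After move 4 (U): U=RWRY F=WRGG R=GBYR B=OYGB L=BBOW
After move 5 (U): U=RRYW F=GBGG R=OYYR B=BBGB L=WROW
After move 6 (R): R=YORY U=RBYG F=GOGW D=OGYB B=WBRB
Query: U face = RBYG

Answer: R B Y G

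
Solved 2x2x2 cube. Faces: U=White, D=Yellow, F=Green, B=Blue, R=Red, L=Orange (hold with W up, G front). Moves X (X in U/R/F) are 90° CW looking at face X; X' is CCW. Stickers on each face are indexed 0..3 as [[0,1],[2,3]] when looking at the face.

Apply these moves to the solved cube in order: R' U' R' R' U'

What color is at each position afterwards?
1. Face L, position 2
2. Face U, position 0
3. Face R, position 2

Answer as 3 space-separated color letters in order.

Answer: O G W

Derivation:
After move 1 (R'): R=RRRR U=WBWB F=GWGW D=YGYG B=YBYB
After move 2 (U'): U=BBWW F=OOGW R=GWRR B=RRYB L=YBOO
After move 3 (R'): R=WRGR U=BYWR F=OBGW D=YOYW B=GRGB
After move 4 (R'): R=RRWG U=BGWG F=OYGR D=YBYW B=WROB
After move 5 (U'): U=GGBW F=YBGR R=OYWG B=RROB L=WROO
Query 1: L[2] = O
Query 2: U[0] = G
Query 3: R[2] = W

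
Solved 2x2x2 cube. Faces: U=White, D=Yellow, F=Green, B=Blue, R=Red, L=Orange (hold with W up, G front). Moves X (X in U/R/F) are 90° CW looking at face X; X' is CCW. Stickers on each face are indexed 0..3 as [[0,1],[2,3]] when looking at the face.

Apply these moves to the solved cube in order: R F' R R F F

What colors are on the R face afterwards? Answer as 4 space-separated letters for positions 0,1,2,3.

After move 1 (R): R=RRRR U=WGWG F=GYGY D=YBYB B=WBWB
After move 2 (F'): F=YYGG U=WGRR R=BRYR D=OOYB L=OGOW
After move 3 (R): R=YBRR U=WYRG F=YOGB D=OWYW B=RBGB
After move 4 (R): R=RYRB U=WORB F=YWGW D=OGYR B=GBYB
After move 5 (F): F=GYWW U=WOWG R=RYBB D=RRYR L=OOOG
After move 6 (F): F=WGWY U=WOGO R=WYGB D=BRYR L=OROR
Query: R face = WYGB

Answer: W Y G B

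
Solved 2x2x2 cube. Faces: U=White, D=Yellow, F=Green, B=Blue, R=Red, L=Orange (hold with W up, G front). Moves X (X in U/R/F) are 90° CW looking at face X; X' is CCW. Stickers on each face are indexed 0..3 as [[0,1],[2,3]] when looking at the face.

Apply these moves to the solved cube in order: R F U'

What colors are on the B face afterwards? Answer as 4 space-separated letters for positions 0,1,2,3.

After move 1 (R): R=RRRR U=WGWG F=GYGY D=YBYB B=WBWB
After move 2 (F): F=GGYY U=WGOO R=WRGR D=RRYB L=OYOB
After move 3 (U'): U=GOWO F=OYYY R=GGGR B=WRWB L=WBOB
Query: B face = WRWB

Answer: W R W B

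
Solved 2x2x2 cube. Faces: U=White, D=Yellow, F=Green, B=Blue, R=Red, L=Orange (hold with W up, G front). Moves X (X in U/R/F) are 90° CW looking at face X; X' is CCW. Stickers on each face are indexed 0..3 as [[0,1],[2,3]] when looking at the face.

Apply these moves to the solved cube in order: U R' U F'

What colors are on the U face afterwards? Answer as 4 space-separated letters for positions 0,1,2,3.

Answer: W W Y B

Derivation:
After move 1 (U): U=WWWW F=RRGG R=BBRR B=OOBB L=GGOO
After move 2 (R'): R=BRBR U=WBWO F=RWGW D=YRYG B=YOYB
After move 3 (U): U=WWOB F=BRGW R=YOBR B=GGYB L=RWOO
After move 4 (F'): F=RWBG U=WWYB R=ROYR D=WOYG L=RBOO
Query: U face = WWYB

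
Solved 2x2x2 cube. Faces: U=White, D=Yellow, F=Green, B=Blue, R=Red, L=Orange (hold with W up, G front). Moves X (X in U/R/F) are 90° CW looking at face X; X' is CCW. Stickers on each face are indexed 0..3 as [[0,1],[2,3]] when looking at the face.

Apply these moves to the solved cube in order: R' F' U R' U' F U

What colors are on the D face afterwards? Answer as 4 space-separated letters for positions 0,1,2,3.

After move 1 (R'): R=RRRR U=WBWB F=GWGW D=YGYG B=YBYB
After move 2 (F'): F=WWGG U=WBRR R=GRYR D=OOYG L=OBOW
After move 3 (U): U=RWRB F=GRGG R=YBYR B=OBYB L=WWOW
After move 4 (R'): R=BRYY U=RYRO F=GWGB D=ORYG B=GBOB
After move 5 (U'): U=YORR F=WWGB R=GWYY B=BROB L=GBOW
After move 6 (F): F=GWBW U=YOWB R=RWRY D=YGYG L=GOOR
After move 7 (U): U=WYBO F=RWBW R=BRRY B=GOOB L=GWOR
Query: D face = YGYG

Answer: Y G Y G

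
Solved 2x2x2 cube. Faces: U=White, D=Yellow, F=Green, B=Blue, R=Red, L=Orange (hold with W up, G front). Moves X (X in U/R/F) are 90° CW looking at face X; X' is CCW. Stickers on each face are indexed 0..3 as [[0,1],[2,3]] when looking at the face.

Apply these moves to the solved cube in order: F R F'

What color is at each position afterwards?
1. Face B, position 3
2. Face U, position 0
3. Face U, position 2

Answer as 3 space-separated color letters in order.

After move 1 (F): F=GGGG U=WWOO R=WRWR D=RRYY L=OYOY
After move 2 (R): R=WWRR U=WGOG F=GRGY D=RBYB B=OBWB
After move 3 (F'): F=RYGG U=WGWR R=BWRR D=YYYB L=OGOO
Query 1: B[3] = B
Query 2: U[0] = W
Query 3: U[2] = W

Answer: B W W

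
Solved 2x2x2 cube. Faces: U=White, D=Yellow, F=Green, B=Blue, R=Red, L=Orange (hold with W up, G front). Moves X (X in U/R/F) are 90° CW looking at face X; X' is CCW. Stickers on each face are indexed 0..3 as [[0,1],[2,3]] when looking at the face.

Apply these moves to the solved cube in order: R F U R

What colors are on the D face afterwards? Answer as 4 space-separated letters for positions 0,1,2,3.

After move 1 (R): R=RRRR U=WGWG F=GYGY D=YBYB B=WBWB
After move 2 (F): F=GGYY U=WGOO R=WRGR D=RRYB L=OYOB
After move 3 (U): U=OWOG F=WRYY R=WBGR B=OYWB L=GGOB
After move 4 (R): R=GWRB U=OROY F=WRYB D=RWYO B=GYWB
Query: D face = RWYO

Answer: R W Y O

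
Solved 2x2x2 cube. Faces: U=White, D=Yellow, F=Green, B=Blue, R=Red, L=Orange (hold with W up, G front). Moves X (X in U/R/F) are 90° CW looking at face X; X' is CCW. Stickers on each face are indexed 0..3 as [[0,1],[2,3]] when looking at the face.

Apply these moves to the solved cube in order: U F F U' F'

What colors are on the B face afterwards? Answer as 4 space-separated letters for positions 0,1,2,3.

Answer: O B B B

Derivation:
After move 1 (U): U=WWWW F=RRGG R=BBRR B=OOBB L=GGOO
After move 2 (F): F=GRGR U=WWOG R=WBWR D=RBYY L=GYOY
After move 3 (F): F=GGRR U=WWYY R=OBGR D=WWYY L=GROB
After move 4 (U'): U=WYWY F=GRRR R=GGGR B=OBBB L=OOOB
After move 5 (F'): F=RRGR U=WYGG R=WGWR D=OBYY L=OYOW
Query: B face = OBBB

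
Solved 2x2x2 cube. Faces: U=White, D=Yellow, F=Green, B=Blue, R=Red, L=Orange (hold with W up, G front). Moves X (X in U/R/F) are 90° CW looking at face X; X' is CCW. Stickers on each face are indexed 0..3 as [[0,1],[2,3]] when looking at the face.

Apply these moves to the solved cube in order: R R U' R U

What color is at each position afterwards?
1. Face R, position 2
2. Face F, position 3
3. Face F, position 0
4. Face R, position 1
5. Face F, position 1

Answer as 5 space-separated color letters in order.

Answer: R W R R G

Derivation:
After move 1 (R): R=RRRR U=WGWG F=GYGY D=YBYB B=WBWB
After move 2 (R): R=RRRR U=WYWY F=GBGB D=YWYW B=GBGB
After move 3 (U'): U=YYWW F=OOGB R=GBRR B=RRGB L=GBOO
After move 4 (R): R=RGRB U=YOWB F=OWGW D=YGYR B=WRYB
After move 5 (U): U=WYBO F=RGGW R=WRRB B=GBYB L=OWOO
Query 1: R[2] = R
Query 2: F[3] = W
Query 3: F[0] = R
Query 4: R[1] = R
Query 5: F[1] = G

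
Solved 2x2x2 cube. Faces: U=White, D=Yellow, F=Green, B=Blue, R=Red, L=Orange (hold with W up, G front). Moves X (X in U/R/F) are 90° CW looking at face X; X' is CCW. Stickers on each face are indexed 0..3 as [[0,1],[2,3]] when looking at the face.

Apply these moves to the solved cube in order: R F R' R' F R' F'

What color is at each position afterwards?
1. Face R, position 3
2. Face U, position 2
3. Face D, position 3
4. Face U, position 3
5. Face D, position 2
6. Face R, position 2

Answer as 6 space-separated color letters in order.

Answer: B G W O Y R

Derivation:
After move 1 (R): R=RRRR U=WGWG F=GYGY D=YBYB B=WBWB
After move 2 (F): F=GGYY U=WGOO R=WRGR D=RRYB L=OYOB
After move 3 (R'): R=RRWG U=WWOW F=GGYO D=RGYY B=BBRB
After move 4 (R'): R=RGRW U=WROB F=GWYW D=RGYO B=YBGB
After move 5 (F): F=YGWW U=WRBY R=OGBW D=RRYO L=OROG
After move 6 (R'): R=GWOB U=WGBY F=YRWY D=RGYW B=OBRB
After move 7 (F'): F=RYYW U=WGGO R=GWRB D=RGYW L=OYOB
Query 1: R[3] = B
Query 2: U[2] = G
Query 3: D[3] = W
Query 4: U[3] = O
Query 5: D[2] = Y
Query 6: R[2] = R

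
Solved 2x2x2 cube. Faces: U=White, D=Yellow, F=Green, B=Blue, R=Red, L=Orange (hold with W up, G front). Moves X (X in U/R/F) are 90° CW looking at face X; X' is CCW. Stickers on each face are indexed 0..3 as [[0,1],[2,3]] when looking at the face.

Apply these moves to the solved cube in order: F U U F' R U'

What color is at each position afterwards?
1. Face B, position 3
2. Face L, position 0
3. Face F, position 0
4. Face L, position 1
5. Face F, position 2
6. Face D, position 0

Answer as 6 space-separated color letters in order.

Answer: B W W G B R

Derivation:
After move 1 (F): F=GGGG U=WWOO R=WRWR D=RRYY L=OYOY
After move 2 (U): U=OWOW F=WRGG R=BBWR B=OYBB L=GGOY
After move 3 (U): U=OOWW F=BBGG R=OYWR B=GGBB L=WROY
After move 4 (F'): F=BGBG U=OOOW R=RYRR D=RYYY L=WWOW
After move 5 (R): R=RRRY U=OGOG F=BYBY D=RBYG B=WGOB
After move 6 (U'): U=GGOO F=WWBY R=BYRY B=RROB L=WGOW
Query 1: B[3] = B
Query 2: L[0] = W
Query 3: F[0] = W
Query 4: L[1] = G
Query 5: F[2] = B
Query 6: D[0] = R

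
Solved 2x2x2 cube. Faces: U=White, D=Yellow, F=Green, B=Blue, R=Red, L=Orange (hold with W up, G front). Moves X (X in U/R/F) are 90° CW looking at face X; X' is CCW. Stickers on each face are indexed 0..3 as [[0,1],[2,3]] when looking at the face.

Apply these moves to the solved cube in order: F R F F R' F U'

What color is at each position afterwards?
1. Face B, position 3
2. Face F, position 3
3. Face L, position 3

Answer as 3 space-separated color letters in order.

After move 1 (F): F=GGGG U=WWOO R=WRWR D=RRYY L=OYOY
After move 2 (R): R=WWRR U=WGOG F=GRGY D=RBYB B=OBWB
After move 3 (F): F=GGYR U=WGYY R=OWGR D=RWYB L=OROB
After move 4 (F): F=YGRG U=WGBR R=YWYR D=GOYB L=OROW
After move 5 (R'): R=WRYY U=WWBO F=YGRR D=GGYG B=BBOB
After move 6 (F): F=RYRG U=WWWR R=BROY D=YWYG L=OGOG
After move 7 (U'): U=WRWW F=OGRG R=RYOY B=BROB L=BBOG
Query 1: B[3] = B
Query 2: F[3] = G
Query 3: L[3] = G

Answer: B G G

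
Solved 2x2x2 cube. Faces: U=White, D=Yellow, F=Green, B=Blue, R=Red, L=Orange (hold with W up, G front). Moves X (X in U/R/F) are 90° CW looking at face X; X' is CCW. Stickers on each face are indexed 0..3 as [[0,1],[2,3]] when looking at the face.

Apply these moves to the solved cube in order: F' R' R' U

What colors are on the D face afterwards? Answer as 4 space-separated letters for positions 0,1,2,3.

After move 1 (F'): F=GGGG U=WWRR R=YRYR D=OOYY L=OWOW
After move 2 (R'): R=RRYY U=WBRB F=GWGR D=OGYG B=YBOB
After move 3 (R'): R=RYRY U=WORY F=GBGB D=OWYR B=GBGB
After move 4 (U): U=RWYO F=RYGB R=GBRY B=OWGB L=GBOW
Query: D face = OWYR

Answer: O W Y R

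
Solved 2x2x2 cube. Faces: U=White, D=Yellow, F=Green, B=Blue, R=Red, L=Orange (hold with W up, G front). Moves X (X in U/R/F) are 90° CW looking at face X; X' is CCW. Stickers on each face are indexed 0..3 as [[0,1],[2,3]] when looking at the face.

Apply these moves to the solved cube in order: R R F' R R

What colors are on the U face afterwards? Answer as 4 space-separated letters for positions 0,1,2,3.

Answer: W O R W

Derivation:
After move 1 (R): R=RRRR U=WGWG F=GYGY D=YBYB B=WBWB
After move 2 (R): R=RRRR U=WYWY F=GBGB D=YWYW B=GBGB
After move 3 (F'): F=BBGG U=WYRR R=WRYR D=OOYW L=OYOW
After move 4 (R): R=YWRR U=WBRG F=BOGW D=OGYG B=RBYB
After move 5 (R): R=RYRW U=WORW F=BGGG D=OYYR B=GBBB
Query: U face = WORW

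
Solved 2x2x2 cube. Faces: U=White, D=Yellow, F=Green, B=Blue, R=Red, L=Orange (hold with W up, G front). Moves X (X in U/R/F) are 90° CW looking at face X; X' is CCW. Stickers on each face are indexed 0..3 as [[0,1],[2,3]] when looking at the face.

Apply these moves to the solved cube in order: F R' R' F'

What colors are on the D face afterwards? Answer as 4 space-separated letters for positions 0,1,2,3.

After move 1 (F): F=GGGG U=WWOO R=WRWR D=RRYY L=OYOY
After move 2 (R'): R=RRWW U=WBOB F=GWGO D=RGYG B=YBRB
After move 3 (R'): R=RWRW U=WROY F=GBGB D=RWYO B=GBGB
After move 4 (F'): F=BBGG U=WRRR R=WWRW D=YYYO L=OYOO
Query: D face = YYYO

Answer: Y Y Y O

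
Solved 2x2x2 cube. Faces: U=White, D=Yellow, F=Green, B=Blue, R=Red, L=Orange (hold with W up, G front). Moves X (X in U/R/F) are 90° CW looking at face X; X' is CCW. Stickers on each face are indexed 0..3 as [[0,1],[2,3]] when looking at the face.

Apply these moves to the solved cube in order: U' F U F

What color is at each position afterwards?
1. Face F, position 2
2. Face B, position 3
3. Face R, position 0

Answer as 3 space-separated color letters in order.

Answer: O B B

Derivation:
After move 1 (U'): U=WWWW F=OOGG R=GGRR B=RRBB L=BBOO
After move 2 (F): F=GOGO U=WWOB R=WGWR D=RGYY L=BYOY
After move 3 (U): U=OWBW F=WGGO R=RRWR B=BYBB L=GOOY
After move 4 (F): F=GWOG U=OWYO R=BRWR D=WRYY L=GROG
Query 1: F[2] = O
Query 2: B[3] = B
Query 3: R[0] = B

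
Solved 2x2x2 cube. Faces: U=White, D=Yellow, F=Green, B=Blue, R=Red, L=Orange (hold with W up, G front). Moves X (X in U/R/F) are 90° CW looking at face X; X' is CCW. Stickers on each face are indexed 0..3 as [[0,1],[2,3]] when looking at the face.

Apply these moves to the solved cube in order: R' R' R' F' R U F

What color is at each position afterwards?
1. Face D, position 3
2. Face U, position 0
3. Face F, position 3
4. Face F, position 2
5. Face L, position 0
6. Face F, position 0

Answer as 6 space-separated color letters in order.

Answer: W R B B Y G

Derivation:
After move 1 (R'): R=RRRR U=WBWB F=GWGW D=YGYG B=YBYB
After move 2 (R'): R=RRRR U=WYWY F=GBGB D=YWYW B=GBGB
After move 3 (R'): R=RRRR U=WGWG F=GYGY D=YBYB B=WBWB
After move 4 (F'): F=YYGG U=WGRR R=BRYR D=OOYB L=OGOW
After move 5 (R): R=YBRR U=WYRG F=YOGB D=OWYW B=RBGB
After move 6 (U): U=RWGY F=YBGB R=RBRR B=OGGB L=YOOW
After move 7 (F): F=GYBB U=RWWO R=GBYR D=RRYW L=YOOW
Query 1: D[3] = W
Query 2: U[0] = R
Query 3: F[3] = B
Query 4: F[2] = B
Query 5: L[0] = Y
Query 6: F[0] = G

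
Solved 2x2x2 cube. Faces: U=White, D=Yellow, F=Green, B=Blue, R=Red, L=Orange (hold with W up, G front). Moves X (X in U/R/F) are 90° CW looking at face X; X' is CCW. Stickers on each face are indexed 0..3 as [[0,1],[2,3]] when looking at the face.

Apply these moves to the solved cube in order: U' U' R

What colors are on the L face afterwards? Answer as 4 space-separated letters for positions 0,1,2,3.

After move 1 (U'): U=WWWW F=OOGG R=GGRR B=RRBB L=BBOO
After move 2 (U'): U=WWWW F=BBGG R=OORR B=GGBB L=RROO
After move 3 (R): R=RORO U=WBWG F=BYGY D=YBYG B=WGWB
Query: L face = RROO

Answer: R R O O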